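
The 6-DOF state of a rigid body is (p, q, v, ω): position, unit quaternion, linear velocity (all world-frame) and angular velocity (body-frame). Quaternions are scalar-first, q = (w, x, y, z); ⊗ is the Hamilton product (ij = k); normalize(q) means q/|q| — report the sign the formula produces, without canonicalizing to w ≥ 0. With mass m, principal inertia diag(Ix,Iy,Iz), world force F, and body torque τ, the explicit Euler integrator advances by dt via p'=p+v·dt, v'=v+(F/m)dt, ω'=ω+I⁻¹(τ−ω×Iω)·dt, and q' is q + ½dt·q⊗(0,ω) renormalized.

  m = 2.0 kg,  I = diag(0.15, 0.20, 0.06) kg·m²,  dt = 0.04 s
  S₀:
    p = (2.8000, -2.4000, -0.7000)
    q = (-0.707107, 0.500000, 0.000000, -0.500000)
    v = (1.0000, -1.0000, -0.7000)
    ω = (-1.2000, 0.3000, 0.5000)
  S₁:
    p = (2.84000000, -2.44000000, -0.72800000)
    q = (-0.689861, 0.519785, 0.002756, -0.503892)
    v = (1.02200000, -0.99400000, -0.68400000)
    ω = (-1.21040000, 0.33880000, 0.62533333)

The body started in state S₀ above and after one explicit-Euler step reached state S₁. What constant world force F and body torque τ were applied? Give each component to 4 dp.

velocity change Δv = (0.02200000, 0.00600000, 0.01600000)
applied force F = (1.1000, 0.3000, 0.8000)
ω₁ − ω₀ = (-0.01040000, 0.03880000, 0.12533333)
I·α + gyro = (-0.0600, 0.1400, 0.1700)

F = (1.1000, 0.3000, 0.8000)
τ = (-0.0600, 0.1400, 0.1700)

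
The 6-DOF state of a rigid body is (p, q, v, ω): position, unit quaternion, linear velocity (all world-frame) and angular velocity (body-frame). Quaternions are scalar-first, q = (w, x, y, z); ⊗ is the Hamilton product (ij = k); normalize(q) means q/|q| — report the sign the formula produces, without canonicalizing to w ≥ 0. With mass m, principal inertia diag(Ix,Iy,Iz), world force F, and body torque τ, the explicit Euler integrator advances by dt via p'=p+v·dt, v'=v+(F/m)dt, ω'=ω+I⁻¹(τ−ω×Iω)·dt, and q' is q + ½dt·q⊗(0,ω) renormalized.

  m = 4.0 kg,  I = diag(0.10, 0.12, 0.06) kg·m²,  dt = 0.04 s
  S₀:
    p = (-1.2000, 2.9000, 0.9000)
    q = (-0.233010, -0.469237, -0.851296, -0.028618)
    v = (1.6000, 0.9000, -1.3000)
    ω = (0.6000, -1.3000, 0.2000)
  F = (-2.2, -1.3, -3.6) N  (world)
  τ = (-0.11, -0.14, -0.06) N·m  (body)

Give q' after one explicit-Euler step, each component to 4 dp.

q' = (-0.2493, -0.4760, -0.8434, -0.0071)

q⊗(0,ω) = (-0.8194190, -0.3472686, 0.3795896, 1.0741837)
q + ½dt·q⊗(0,ω), renormalized = (-0.2493, -0.4760, -0.8434, -0.0071)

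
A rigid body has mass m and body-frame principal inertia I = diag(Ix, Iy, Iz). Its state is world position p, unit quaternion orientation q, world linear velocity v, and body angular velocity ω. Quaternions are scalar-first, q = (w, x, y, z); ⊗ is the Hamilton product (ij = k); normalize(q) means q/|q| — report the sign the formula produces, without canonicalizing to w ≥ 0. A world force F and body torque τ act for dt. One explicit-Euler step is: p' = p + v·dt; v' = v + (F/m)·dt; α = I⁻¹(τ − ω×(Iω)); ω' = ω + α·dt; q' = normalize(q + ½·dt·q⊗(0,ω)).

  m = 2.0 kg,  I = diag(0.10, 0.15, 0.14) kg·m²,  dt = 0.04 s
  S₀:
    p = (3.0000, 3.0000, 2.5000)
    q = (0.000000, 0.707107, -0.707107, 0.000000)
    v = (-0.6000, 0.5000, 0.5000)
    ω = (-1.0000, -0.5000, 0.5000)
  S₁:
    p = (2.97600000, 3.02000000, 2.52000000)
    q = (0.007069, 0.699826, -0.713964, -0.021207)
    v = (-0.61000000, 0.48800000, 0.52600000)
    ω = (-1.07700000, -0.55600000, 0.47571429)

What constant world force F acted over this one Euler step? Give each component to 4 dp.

Δv = v₁−v₀ = (-0.01000000, -0.01200000, 0.02600000)
applied force F = (-0.5000, -0.6000, 1.3000)

F = (-0.5000, -0.6000, 1.3000)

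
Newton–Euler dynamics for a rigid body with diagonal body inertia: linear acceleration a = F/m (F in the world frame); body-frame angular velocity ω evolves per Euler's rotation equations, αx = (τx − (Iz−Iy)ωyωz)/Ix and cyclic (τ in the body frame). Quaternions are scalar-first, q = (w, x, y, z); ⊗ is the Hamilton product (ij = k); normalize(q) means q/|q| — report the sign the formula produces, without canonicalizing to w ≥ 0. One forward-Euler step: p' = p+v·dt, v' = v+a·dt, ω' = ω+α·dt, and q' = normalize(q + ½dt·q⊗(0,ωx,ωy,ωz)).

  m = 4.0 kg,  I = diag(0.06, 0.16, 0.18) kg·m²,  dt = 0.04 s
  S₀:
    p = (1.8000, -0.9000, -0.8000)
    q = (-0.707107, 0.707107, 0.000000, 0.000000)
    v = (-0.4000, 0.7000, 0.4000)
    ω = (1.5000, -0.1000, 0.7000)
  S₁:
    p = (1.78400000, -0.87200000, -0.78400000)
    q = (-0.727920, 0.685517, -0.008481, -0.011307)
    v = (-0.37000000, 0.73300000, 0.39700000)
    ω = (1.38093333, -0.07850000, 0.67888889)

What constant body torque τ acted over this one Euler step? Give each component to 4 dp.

τ = (-0.1800, -0.0400, -0.1100)

ω₁ − ω₀ = (-0.11906667, 0.02150000, -0.02111111)
gyro term ω₀×Iω₀ = (-0.0014, -0.1260, -0.0150)
I·α + gyro = (-0.1800, -0.0400, -0.1100)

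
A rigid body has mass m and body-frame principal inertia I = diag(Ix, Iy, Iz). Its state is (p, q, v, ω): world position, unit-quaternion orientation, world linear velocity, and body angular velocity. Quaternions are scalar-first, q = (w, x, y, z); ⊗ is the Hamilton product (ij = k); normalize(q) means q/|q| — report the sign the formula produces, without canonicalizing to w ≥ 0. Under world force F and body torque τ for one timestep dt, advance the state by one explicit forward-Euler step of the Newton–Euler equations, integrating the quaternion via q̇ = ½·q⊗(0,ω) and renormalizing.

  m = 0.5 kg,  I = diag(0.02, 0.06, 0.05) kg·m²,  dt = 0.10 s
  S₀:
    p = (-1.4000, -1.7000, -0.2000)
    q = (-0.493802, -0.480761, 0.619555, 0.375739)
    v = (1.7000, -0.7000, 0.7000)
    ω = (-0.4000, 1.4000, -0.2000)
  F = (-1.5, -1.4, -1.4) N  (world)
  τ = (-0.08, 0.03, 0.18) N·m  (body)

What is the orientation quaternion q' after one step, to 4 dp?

2q̇ = q⊗(0,ω) = (-0.9845336, -0.4524248, -0.9377706, -0.3264830)
q' = normalize(q + ½dt·q⊗(0,ω)) = (-0.5416, -0.5020, 0.5711, 0.3584)

q' = (-0.5416, -0.5020, 0.5711, 0.3584)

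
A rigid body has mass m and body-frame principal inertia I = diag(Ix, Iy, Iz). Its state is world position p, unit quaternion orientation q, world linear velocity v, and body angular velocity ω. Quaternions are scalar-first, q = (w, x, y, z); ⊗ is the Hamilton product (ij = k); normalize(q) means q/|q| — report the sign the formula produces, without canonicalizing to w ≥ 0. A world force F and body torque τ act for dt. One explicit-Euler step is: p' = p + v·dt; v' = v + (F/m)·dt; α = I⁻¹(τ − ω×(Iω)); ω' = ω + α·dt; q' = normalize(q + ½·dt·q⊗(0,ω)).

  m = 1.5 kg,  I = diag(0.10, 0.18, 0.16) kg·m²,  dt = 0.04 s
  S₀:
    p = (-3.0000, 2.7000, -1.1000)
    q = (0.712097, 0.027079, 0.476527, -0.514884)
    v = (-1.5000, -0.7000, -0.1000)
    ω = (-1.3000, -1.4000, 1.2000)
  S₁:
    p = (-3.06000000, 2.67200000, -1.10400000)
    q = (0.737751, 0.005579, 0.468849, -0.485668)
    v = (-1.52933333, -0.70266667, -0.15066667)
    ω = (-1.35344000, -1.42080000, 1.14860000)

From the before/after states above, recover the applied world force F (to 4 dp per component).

velocity change Δv = (-0.02933333, -0.00266667, -0.05066667)
m·(v₁−v₀)/dt = (-1.1000, -0.1000, -1.9000)

F = (-1.1000, -0.1000, -1.9000)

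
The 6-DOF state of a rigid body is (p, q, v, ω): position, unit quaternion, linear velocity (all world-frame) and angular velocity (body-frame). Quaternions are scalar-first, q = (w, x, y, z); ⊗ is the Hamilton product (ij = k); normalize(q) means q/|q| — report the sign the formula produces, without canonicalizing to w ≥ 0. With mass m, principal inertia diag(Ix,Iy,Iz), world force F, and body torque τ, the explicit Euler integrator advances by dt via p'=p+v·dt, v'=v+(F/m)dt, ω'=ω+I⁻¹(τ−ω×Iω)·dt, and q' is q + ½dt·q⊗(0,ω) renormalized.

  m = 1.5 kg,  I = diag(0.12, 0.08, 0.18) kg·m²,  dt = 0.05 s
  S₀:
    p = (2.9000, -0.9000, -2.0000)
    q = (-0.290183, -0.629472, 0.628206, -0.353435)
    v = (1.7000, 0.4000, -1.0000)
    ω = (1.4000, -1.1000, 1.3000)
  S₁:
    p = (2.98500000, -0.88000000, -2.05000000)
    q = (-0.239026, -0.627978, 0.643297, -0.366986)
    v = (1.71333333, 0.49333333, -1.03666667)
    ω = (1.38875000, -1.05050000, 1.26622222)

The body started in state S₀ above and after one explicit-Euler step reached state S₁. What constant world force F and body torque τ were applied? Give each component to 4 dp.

rate change Δω = (-0.01125000, 0.04950000, -0.03377778)
applied torque τ = (-0.1700, -0.0300, -0.0600)
v₁ − v₀ = (0.01333333, 0.09333333, -0.03666667)
applied force F = (0.4000, 2.8000, -1.1000)

F = (0.4000, 2.8000, -1.1000)
τ = (-0.1700, -0.0300, -0.0600)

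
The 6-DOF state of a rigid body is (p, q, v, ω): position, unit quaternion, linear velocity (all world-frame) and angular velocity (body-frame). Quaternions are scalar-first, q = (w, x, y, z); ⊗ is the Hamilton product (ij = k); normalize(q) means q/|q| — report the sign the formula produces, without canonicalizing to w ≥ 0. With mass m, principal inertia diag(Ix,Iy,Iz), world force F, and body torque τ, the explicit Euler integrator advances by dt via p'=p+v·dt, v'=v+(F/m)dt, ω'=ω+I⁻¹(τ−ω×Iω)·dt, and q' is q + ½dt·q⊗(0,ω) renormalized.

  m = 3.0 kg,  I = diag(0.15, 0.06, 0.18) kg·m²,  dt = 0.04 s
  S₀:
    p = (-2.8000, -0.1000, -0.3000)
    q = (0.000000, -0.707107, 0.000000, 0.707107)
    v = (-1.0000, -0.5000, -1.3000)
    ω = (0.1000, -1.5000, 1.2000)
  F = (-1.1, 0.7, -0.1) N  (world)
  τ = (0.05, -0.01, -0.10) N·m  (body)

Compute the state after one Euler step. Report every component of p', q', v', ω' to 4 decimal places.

p' = (-2.8400, -0.1200, -0.3520)
q' = (-0.0155, -0.6854, 0.0184, 0.7278)
v' = (-1.0147, -0.4907, -1.3013)
ω' = (0.1709, -1.5043, 1.1748)

a = (-0.3667, 0.2333, -0.0333)
new position p' = (-2.8400, -0.1200, -0.3520)
v + (F/m)dt = (-1.0147, -0.4907, -1.3013)
ω×(Iω) gyroscopic = (-0.2160, -0.0036, 0.0135)
α = I⁻¹(τ − ω×Iω) = (1.7733, -0.1067, -0.6306)
new body rate ω' = (0.1709, -1.5043, 1.1748)
q⊗(0,ω) = (-0.7778177, 1.0606605, 0.9192391, 1.0606605)
updated quaternion q' = (-0.0155, -0.6854, 0.0184, 0.7278)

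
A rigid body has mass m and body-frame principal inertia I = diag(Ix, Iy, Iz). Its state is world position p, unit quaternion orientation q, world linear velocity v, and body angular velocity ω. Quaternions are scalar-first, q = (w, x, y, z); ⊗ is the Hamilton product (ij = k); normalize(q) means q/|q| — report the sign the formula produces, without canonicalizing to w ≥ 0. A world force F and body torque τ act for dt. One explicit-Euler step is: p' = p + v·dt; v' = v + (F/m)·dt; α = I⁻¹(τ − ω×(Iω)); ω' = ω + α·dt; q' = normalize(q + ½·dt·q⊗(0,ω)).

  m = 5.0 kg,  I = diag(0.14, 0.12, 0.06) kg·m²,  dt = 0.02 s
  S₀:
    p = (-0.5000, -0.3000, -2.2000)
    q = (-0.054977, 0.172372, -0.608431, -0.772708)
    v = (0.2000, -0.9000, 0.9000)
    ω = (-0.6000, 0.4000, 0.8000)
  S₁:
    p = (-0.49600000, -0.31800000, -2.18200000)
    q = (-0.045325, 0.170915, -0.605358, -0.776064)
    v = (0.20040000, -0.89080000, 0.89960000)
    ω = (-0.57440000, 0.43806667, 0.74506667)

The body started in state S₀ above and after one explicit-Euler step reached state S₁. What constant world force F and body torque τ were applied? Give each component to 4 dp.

Δv = v₁−v₀ = (0.00040000, 0.00920000, -0.00040000)
m·(v₁−v₀)/dt = (0.1000, 2.3000, -0.1000)
ω₁ − ω₀ = (0.02560000, 0.03806667, -0.05493333)
I·α + gyro = (0.1600, 0.1900, -0.1600)

F = (0.1000, 2.3000, -0.1000)
τ = (0.1600, 0.1900, -0.1600)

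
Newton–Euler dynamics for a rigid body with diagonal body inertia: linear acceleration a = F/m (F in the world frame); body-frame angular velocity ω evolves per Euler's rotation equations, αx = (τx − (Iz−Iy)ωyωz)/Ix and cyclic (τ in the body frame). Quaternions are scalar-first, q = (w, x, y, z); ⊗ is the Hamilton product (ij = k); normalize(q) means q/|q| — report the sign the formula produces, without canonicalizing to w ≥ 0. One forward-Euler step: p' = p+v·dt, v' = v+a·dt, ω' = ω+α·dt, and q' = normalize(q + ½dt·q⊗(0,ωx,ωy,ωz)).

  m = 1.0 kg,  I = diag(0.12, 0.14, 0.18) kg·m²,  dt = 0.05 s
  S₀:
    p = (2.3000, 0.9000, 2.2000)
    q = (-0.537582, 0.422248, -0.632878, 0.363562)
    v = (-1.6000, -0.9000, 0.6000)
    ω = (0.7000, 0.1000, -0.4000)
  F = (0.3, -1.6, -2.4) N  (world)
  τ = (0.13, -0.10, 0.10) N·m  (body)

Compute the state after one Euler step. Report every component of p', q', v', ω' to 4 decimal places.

p' = (2.2200, 0.8550, 2.2300)
q' = (-0.5396, 0.4182, -0.6235, 0.3810)
v' = (-1.5850, -0.9800, 0.4800)
ω' = (0.7548, 0.0583, -0.3726)

new position p' = (2.2200, 0.8550, 2.2300)
v' = v + a·dt = (-1.5850, -0.9800, 0.4800)
α = I⁻¹(τ − ω×Iω) = (1.0967, -0.8343, 0.5478)
new body rate ω' = (0.7548, 0.0583, -0.3726)
q⊗(0,ω) = (-0.0868610, -0.1595124, 0.3696344, 0.7002722)
updated quaternion q' = (-0.5396, 0.4182, -0.6235, 0.3810)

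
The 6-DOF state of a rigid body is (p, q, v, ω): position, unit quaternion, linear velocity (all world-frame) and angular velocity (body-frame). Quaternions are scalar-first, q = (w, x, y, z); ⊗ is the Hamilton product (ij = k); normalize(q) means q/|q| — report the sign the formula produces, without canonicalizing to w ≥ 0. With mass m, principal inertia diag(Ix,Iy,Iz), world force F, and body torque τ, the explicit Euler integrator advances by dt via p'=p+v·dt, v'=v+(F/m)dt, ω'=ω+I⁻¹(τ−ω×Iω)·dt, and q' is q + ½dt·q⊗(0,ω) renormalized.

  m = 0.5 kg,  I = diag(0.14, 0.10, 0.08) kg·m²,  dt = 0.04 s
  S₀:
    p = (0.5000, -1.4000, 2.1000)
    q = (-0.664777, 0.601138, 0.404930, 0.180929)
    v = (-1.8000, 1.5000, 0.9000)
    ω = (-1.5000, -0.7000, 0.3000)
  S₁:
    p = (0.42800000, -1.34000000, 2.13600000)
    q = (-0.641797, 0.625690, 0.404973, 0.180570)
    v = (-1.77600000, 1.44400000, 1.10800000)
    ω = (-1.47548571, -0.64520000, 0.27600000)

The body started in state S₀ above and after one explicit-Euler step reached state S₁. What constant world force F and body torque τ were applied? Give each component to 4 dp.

F = (0.3000, -0.7000, 2.6000)
τ = (0.0900, 0.1100, -0.0900)

velocity change Δv = (0.02400000, -0.05600000, 0.20800000)
m·(v₁−v₀)/dt = (0.3000, -0.7000, 2.6000)
rate change Δω = (0.02451429, 0.05480000, -0.02400000)
gyro term ω₀×Iω₀ = (0.0042, -0.0270, -0.0420)
τ = I·(Δω/dt) + ω₀×(Iω₀) = (0.0900, 0.1100, -0.0900)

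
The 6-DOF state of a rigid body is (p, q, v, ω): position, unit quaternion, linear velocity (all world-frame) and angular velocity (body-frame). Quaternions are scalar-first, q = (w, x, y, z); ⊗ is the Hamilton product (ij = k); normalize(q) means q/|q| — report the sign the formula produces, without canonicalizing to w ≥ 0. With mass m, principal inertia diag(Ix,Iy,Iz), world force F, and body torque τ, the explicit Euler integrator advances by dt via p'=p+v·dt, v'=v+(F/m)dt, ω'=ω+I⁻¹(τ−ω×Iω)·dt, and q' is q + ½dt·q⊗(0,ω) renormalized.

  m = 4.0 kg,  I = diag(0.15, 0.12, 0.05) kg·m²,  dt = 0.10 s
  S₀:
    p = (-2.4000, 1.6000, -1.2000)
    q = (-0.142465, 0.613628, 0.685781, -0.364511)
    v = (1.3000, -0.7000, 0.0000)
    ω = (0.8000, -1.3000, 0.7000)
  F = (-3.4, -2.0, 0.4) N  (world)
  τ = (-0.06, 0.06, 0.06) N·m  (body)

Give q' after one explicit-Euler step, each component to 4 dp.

q' = (-0.1093, 0.6061, 0.6567, -0.4353)

Hamilton product q⊗(0,ω) = (0.6557706, -0.1077896, -0.5359439, -1.4460667)
q + ½dt·q⊗(0,ω), renormalized = (-0.1093, 0.6061, 0.6567, -0.4353)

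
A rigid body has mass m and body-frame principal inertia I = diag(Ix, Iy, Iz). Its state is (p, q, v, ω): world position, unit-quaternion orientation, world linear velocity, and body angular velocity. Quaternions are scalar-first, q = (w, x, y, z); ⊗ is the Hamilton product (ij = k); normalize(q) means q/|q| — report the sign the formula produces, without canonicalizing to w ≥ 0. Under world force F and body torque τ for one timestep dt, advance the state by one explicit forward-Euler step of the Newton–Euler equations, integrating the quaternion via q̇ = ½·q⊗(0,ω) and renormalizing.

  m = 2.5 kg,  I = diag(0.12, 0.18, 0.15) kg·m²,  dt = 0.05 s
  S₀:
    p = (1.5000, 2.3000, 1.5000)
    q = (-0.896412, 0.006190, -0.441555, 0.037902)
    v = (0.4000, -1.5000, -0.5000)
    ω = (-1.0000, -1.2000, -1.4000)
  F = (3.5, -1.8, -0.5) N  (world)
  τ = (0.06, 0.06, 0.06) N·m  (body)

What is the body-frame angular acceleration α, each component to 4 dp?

ω×(Iω) gyroscopic = (-0.0504, -0.0420, 0.0720)
α = I⁻¹(τ − ω×Iω) = (0.9200, 0.5667, -0.0800)

α = (0.9200, 0.5667, -0.0800)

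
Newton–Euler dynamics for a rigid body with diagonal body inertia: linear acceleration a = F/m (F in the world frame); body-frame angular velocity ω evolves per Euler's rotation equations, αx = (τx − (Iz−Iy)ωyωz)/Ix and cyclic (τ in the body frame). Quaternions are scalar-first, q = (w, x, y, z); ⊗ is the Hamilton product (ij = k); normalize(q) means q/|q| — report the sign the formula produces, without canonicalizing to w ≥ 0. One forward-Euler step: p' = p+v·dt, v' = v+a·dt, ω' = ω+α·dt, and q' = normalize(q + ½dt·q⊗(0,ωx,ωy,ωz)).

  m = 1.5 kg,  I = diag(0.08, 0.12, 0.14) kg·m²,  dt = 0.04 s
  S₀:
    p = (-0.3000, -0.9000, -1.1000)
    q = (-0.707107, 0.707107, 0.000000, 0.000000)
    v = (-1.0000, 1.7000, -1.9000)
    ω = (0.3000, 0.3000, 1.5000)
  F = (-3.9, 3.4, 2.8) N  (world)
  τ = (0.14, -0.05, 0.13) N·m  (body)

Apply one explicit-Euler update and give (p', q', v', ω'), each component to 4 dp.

precession coupling ω×(Iω) = (0.0090, -0.0270, 0.0036)
angular accel α = (1.6375, -0.1917, 0.9029)
ω' = ω + α·dt = (0.3655, 0.2923, 1.5361)
2q̇ = q⊗(0,ω) = (-0.2121321, -0.2121321, -1.2727926, -0.8485284)
q' = normalize(q + ½dt·q⊗(0,ω)) = (-0.7110, 0.7025, -0.0254, -0.0170)
a = (-2.6000, 2.2667, 1.8667)
p + v·dt = (-0.3400, -0.8320, -1.1760)
v + (F/m)dt = (-1.1040, 1.7907, -1.8253)

p' = (-0.3400, -0.8320, -1.1760)
q' = (-0.7110, 0.7025, -0.0254, -0.0170)
v' = (-1.1040, 1.7907, -1.8253)
ω' = (0.3655, 0.2923, 1.5361)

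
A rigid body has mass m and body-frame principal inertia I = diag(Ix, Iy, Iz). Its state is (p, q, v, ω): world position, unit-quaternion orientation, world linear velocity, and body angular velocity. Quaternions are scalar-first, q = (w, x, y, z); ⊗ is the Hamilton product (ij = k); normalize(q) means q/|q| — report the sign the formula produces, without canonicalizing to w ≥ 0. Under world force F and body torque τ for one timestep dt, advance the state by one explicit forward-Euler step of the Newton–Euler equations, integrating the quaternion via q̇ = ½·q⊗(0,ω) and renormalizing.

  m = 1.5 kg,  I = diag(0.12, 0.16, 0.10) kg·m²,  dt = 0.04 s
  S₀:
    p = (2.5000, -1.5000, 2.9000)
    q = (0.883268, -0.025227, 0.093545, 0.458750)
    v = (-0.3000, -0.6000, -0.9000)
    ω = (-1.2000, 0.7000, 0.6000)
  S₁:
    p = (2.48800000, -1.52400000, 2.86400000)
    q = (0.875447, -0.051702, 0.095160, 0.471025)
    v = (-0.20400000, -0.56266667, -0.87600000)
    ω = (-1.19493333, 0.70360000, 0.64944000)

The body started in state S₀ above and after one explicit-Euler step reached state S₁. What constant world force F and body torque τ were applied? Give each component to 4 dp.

F = (3.6000, 1.4000, 0.9000)
τ = (-0.0100, 0.0000, 0.0900)

Δω = ω₁−ω₀ = (0.00506667, 0.00360000, 0.04944000)
ω₀×(Iω₀) = (-0.0252, -0.0144, -0.0336)
applied torque τ = (-0.0100, 0.0000, 0.0900)
Δv = v₁−v₀ = (0.09600000, 0.03733333, 0.02400000)
F = m·Δv/dt = (3.6000, 1.4000, 0.9000)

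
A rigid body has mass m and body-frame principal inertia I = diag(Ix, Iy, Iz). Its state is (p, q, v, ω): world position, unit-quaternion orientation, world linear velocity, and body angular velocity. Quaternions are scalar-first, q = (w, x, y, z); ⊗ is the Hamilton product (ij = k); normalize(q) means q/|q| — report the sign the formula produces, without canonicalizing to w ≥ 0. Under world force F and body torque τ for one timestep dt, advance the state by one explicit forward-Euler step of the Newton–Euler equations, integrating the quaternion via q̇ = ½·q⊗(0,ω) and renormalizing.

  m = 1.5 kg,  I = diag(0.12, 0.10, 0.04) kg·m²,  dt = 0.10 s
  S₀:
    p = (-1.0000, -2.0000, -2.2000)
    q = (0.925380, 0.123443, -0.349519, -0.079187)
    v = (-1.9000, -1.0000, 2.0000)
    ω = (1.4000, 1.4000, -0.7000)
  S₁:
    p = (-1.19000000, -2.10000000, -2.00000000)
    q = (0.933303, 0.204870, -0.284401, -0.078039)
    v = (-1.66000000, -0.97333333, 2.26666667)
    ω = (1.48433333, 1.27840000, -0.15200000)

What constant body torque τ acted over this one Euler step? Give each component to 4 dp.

rate change Δω = (0.08433333, -0.12160000, 0.54800000)
gyro term ω₀×Iω₀ = (0.0588, -0.0784, -0.0392)
I·α + gyro = (0.1600, -0.2000, 0.1800)

τ = (0.1600, -0.2000, 0.1800)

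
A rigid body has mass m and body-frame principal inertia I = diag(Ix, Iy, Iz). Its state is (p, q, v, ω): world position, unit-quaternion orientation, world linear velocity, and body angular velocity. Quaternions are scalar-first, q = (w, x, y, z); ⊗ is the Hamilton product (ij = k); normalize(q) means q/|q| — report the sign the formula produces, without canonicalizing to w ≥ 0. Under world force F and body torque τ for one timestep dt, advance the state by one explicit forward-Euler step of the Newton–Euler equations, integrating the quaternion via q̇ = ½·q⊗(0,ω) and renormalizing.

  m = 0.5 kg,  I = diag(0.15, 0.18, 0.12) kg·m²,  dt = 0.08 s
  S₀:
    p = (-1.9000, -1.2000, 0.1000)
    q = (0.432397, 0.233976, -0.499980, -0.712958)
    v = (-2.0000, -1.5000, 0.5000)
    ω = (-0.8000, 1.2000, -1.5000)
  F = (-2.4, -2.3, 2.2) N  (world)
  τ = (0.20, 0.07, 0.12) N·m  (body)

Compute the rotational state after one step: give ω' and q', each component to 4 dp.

ω' = (-0.7509, 1.2151, -1.4008)
q' = (0.4197, 0.2834, -0.4408, -0.7411)

(τ − ω×Iω)/I = (0.6133, 0.1889, 1.2400)
ω' = ω + α·dt = (-0.7509, 1.2151, -1.4008)
2q̇ = q⊗(0,ω) = (-0.2822802, 1.2596020, 1.4402068, -0.7678083)
updated quaternion q' = (0.4197, 0.2834, -0.4408, -0.7411)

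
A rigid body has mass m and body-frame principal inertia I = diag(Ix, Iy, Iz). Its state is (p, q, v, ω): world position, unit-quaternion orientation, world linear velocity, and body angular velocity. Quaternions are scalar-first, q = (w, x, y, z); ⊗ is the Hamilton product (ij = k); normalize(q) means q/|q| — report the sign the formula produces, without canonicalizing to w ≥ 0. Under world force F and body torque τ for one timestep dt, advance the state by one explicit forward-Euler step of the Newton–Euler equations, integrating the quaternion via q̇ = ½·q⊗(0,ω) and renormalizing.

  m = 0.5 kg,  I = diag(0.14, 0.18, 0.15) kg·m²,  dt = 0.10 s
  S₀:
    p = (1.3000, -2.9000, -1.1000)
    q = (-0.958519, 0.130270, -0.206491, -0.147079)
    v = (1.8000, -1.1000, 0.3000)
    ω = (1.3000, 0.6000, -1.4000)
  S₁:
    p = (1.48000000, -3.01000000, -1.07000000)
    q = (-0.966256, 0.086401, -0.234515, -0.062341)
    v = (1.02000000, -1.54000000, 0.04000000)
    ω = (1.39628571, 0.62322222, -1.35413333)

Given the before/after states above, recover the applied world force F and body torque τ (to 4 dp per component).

F = (-3.9000, -2.2000, -1.3000)
τ = (0.1600, 0.0600, 0.1000)

Δv = v₁−v₀ = (-0.78000000, -0.44000000, -0.26000000)
F = m·Δv/dt = (-3.9000, -2.2000, -1.3000)
Δω = ω₁−ω₀ = (0.09628571, 0.02322222, 0.04586667)
ω₀×(Iω₀) = (0.0252, 0.0182, 0.0312)
τ = I·(Δω/dt) + ω₀×(Iω₀) = (0.1600, 0.0600, 0.1000)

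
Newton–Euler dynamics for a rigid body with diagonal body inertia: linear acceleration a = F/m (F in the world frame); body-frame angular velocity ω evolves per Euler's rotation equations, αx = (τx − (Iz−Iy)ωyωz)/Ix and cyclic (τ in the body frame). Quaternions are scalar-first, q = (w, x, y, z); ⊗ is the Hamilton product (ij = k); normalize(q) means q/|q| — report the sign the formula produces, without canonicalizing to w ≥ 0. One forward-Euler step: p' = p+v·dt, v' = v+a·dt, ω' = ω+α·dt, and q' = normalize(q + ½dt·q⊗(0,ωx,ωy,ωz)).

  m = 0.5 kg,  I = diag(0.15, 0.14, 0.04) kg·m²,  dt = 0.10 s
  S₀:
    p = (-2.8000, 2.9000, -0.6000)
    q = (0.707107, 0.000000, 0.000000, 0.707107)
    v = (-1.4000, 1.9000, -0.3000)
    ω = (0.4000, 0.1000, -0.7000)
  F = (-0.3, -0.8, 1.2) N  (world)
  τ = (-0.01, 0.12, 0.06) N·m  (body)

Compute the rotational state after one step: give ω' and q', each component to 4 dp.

(τ − ω×Iω)/I = (-0.1133, 1.0771, 1.5100)
new body rate ω' = (0.3887, 0.2077, -0.5490)
q⊗(0,ω) = (0.4949749, 0.2121321, 0.3535535, -0.4949749)
q + ½dt·q⊗(0,ω), renormalized = (0.7313, 0.0106, 0.0177, 0.6818)

ω' = (0.3887, 0.2077, -0.5490)
q' = (0.7313, 0.0106, 0.0177, 0.6818)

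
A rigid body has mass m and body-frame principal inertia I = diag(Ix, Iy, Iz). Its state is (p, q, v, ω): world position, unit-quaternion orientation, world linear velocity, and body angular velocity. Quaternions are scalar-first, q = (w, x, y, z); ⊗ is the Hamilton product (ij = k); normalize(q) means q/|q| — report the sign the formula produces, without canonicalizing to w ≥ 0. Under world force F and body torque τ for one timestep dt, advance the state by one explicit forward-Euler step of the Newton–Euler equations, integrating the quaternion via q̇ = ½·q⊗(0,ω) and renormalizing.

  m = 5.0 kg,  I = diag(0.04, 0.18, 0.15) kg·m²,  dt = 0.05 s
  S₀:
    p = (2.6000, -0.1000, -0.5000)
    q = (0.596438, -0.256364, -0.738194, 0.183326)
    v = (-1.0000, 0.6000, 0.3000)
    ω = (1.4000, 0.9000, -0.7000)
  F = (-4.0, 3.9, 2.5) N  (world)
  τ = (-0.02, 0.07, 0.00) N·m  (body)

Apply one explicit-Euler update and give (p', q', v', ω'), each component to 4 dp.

p' = (2.5500, -0.0700, -0.4850)
q' = (0.6246, -0.2265, -0.7221, 0.1928)
v' = (-1.0400, 0.6390, 0.3250)
ω' = (1.3514, 0.8895, -0.7588)

gyro term ω×Iω = (0.0189, 0.1078, 0.1764)
(τ − ω×Iω)/I = (-0.9725, -0.2100, -1.1760)
ω + α·dt = (1.3514, 0.8895, -0.7588)
2q̇ = q⊗(0,ω) = (1.1516124, 1.1867556, 0.6139958, 0.3852374)
updated quaternion q' = (0.6246, -0.2265, -0.7221, 0.1928)
p + v·dt = (2.5500, -0.0700, -0.4850)
v' = v + a·dt = (-1.0400, 0.6390, 0.3250)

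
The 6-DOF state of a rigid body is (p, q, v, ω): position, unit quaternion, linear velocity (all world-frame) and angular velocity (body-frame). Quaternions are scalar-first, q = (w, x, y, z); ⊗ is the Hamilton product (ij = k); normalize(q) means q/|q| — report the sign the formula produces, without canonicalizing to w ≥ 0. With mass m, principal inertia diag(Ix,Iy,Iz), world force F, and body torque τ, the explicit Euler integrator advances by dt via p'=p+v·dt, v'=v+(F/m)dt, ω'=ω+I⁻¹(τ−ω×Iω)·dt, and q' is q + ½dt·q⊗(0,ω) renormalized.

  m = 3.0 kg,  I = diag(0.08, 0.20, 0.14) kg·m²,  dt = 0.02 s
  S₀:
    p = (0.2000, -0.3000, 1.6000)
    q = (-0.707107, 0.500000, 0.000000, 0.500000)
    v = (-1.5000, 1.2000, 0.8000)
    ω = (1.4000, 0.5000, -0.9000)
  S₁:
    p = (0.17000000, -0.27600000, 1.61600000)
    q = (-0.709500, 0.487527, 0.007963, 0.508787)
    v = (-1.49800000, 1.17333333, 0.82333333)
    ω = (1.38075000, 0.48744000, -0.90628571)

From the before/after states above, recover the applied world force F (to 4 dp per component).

v₁ − v₀ = (0.00200000, -0.02666667, 0.02333333)
applied force F = (0.3000, -4.0000, 3.5000)

F = (0.3000, -4.0000, 3.5000)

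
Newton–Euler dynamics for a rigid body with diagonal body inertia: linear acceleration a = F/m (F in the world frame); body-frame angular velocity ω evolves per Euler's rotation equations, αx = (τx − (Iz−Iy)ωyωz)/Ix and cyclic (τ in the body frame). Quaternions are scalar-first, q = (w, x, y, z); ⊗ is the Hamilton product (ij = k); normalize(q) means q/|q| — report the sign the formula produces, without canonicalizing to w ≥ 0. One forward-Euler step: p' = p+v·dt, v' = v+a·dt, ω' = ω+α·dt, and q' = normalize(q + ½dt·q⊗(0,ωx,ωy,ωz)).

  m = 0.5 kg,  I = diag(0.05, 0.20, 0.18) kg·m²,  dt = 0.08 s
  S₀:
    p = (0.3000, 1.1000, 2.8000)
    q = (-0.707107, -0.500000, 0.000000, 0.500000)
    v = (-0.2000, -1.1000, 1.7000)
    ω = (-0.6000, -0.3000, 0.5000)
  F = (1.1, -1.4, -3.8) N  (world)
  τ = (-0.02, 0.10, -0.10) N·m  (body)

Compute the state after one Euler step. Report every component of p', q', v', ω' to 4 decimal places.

linear accel F/m = (2.2000, -2.8000, -7.6000)
p + v·dt = (0.2840, 1.0120, 2.9360)
v' = v + a·dt = (-0.0240, -1.3240, 1.0920)
angular accel α = (-0.4600, 0.3050, -0.7056)
ω + α·dt = (-0.6368, -0.2756, 0.4436)
Hamilton product q⊗(0,ω) = (-0.5500000, 0.5742642, 0.1621321, -0.2035535)
updated quaternion q' = (-0.7287, -0.4768, 0.0065, 0.4916)

p' = (0.2840, 1.0120, 2.9360)
q' = (-0.7287, -0.4768, 0.0065, 0.4916)
v' = (-0.0240, -1.3240, 1.0920)
ω' = (-0.6368, -0.2756, 0.4436)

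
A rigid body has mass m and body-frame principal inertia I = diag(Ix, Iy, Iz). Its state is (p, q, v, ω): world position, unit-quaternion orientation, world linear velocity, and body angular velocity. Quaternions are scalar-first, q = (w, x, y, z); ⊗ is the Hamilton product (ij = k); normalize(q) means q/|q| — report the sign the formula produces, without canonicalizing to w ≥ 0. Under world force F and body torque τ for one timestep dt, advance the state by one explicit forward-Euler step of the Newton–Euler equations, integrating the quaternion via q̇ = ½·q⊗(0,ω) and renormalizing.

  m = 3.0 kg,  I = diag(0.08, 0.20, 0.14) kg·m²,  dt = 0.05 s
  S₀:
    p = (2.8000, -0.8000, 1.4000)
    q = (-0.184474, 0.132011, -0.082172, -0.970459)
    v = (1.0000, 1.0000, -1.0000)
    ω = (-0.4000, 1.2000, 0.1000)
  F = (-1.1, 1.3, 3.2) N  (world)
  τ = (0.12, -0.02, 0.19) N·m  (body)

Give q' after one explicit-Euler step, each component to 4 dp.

2q̇ = q⊗(0,ω) = (0.2484567, 1.2301232, 0.1536137, 0.1070970)
q' = normalize(q + ½dt·q⊗(0,ω)) = (-0.1782, 0.1627, -0.0783, -0.9673)

q' = (-0.1782, 0.1627, -0.0783, -0.9673)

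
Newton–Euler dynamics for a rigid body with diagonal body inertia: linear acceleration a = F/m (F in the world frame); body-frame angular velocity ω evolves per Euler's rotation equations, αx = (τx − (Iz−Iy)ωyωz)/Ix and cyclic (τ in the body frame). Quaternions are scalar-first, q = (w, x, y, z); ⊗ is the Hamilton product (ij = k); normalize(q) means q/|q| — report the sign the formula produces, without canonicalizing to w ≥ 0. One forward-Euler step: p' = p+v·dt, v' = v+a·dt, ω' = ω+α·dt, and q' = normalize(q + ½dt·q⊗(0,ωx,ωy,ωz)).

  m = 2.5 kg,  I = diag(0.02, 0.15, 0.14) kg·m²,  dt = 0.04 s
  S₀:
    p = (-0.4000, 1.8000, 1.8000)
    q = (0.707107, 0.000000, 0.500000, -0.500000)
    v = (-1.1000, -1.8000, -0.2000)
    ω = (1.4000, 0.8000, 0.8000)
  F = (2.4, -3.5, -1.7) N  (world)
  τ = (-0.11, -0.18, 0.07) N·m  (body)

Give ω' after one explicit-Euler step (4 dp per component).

(τ − ω×Iω)/I = (-5.1800, -0.3040, -0.5400)
new body rate ω' = (1.1928, 0.7878, 0.7784)

ω' = (1.1928, 0.7878, 0.7784)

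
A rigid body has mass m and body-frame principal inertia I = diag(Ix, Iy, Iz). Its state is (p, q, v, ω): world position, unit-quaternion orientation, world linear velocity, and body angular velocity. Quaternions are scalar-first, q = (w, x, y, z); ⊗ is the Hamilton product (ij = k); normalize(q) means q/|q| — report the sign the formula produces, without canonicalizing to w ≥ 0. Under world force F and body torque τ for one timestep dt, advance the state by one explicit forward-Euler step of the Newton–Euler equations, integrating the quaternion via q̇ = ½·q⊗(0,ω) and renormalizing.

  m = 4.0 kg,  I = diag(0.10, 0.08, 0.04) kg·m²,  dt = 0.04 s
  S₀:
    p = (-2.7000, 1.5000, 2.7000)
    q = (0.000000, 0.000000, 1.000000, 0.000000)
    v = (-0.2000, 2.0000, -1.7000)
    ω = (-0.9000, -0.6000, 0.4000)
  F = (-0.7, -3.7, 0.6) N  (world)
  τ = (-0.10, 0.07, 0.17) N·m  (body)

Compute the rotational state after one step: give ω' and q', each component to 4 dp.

ω' = (-0.9438, -0.5542, 0.5808)
q' = (0.0120, 0.0080, 0.9997, 0.0180)

gyro term ω×Iω = (0.0096, -0.0216, -0.0108)
α = I⁻¹(τ − ω×Iω) = (-1.0960, 1.1450, 4.5200)
ω + α·dt = (-0.9438, -0.5542, 0.5808)
q⊗(0,ω) = (0.6000000, 0.4000000, 0.0000000, 0.9000000)
q' = normalize(q + ½dt·q⊗(0,ω)) = (0.0120, 0.0080, 0.9997, 0.0180)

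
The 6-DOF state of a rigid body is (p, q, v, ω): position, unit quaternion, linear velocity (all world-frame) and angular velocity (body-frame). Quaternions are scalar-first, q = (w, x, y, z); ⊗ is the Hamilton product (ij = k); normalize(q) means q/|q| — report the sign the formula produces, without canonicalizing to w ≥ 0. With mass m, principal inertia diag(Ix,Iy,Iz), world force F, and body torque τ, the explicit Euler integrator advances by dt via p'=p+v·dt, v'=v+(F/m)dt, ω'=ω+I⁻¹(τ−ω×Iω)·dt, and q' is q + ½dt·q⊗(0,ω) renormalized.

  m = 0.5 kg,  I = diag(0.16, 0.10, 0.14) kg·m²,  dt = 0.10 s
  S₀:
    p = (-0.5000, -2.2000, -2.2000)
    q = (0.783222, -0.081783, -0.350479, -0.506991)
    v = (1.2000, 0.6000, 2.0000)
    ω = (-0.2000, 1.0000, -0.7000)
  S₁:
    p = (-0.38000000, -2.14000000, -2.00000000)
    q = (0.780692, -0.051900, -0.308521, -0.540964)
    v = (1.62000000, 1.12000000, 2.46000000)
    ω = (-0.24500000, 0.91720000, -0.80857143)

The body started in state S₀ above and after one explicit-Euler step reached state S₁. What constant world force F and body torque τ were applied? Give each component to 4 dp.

Δv = v₁−v₀ = (0.42000000, 0.52000000, 0.46000000)
m·(v₁−v₀)/dt = (2.1000, 2.6000, 2.3000)
rate change Δω = (-0.04500000, -0.08280000, -0.10857143)
I·α + gyro = (-0.1000, -0.0800, -0.1400)

F = (2.1000, 2.6000, 2.3000)
τ = (-0.1000, -0.0800, -0.1400)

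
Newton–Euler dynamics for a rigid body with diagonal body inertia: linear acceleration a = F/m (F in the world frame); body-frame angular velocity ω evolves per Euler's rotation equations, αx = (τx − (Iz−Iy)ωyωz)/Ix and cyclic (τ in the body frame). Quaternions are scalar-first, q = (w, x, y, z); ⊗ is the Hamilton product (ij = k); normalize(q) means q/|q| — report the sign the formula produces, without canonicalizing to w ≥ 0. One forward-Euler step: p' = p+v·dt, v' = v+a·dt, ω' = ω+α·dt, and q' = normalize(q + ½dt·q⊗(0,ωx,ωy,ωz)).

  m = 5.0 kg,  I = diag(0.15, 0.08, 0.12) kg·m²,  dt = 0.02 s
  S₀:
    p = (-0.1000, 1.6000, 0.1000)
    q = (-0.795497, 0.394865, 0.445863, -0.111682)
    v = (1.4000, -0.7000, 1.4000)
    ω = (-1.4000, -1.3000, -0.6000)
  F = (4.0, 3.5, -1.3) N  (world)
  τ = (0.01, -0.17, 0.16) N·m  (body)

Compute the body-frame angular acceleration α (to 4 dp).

precession coupling ω×(Iω) = (0.0312, 0.0252, -0.1274)
α = I⁻¹(τ − ω×Iω) = (-0.1413, -2.4400, 2.3950)

α = (-0.1413, -2.4400, 2.3950)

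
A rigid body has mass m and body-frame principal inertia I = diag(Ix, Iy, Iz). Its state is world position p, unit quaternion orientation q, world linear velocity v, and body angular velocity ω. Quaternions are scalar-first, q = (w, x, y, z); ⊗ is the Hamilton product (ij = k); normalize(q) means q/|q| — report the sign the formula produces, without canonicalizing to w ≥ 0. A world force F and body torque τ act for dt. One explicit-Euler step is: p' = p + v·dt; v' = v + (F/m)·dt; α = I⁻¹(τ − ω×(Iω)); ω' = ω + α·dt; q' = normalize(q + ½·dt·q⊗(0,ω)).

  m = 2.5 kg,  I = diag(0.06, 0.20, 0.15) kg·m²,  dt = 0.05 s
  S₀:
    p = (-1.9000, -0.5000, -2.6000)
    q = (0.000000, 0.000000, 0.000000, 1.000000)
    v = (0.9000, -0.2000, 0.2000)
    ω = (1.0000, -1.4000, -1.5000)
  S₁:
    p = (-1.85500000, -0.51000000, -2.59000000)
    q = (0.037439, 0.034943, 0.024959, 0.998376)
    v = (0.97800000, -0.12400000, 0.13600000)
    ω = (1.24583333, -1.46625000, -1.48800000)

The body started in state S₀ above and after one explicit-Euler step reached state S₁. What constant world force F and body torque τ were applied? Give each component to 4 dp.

F = (3.9000, 3.8000, -3.2000)
τ = (0.1900, -0.1300, -0.1600)

v₁ − v₀ = (0.07800000, 0.07600000, -0.06400000)
F = m·Δv/dt = (3.9000, 3.8000, -3.2000)
ω₁ − ω₀ = (0.24583333, -0.06625000, 0.01200000)
ω₀×(Iω₀) = (-0.1050, 0.1350, -0.1960)
τ = I·(Δω/dt) + ω₀×(Iω₀) = (0.1900, -0.1300, -0.1600)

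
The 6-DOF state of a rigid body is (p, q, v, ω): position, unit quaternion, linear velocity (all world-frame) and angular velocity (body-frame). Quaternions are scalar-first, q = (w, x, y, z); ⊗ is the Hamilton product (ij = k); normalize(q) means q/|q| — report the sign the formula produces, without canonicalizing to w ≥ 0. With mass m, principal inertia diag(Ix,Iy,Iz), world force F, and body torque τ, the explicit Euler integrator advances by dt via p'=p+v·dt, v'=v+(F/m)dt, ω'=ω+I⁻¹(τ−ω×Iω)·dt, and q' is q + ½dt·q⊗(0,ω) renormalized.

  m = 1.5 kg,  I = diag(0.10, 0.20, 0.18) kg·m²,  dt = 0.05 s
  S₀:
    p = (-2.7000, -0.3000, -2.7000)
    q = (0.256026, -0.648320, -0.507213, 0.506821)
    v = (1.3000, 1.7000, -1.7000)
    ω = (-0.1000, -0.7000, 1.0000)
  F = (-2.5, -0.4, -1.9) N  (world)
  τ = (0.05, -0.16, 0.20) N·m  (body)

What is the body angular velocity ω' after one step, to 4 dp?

(τ − ω×Iω)/I = (0.3600, -0.8400, 1.0722)
ω' = ω + α·dt = (-0.0820, -0.7420, 1.0536)

ω' = (-0.0820, -0.7420, 1.0536)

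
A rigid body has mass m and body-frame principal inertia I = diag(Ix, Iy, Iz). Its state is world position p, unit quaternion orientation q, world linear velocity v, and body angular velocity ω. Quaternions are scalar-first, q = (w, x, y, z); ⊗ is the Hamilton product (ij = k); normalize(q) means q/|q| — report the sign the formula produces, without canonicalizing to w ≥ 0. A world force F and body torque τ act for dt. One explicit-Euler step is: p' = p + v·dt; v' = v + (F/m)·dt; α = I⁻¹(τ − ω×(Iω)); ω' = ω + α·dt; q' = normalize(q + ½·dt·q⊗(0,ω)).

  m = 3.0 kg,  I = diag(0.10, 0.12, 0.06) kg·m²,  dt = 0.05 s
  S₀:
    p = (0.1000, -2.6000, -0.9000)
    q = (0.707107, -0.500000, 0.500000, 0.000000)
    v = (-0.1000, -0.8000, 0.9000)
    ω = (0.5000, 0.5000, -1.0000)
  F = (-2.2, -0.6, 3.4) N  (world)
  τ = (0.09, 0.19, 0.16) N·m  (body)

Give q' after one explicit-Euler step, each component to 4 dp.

q' = (0.7068, -0.5034, 0.4961, -0.0302)

Hamilton product q⊗(0,ω) = (0.0000000, -0.1464465, -0.1464465, -1.2071070)
q' = normalize(q + ½dt·q⊗(0,ω)) = (0.7068, -0.5034, 0.4961, -0.0302)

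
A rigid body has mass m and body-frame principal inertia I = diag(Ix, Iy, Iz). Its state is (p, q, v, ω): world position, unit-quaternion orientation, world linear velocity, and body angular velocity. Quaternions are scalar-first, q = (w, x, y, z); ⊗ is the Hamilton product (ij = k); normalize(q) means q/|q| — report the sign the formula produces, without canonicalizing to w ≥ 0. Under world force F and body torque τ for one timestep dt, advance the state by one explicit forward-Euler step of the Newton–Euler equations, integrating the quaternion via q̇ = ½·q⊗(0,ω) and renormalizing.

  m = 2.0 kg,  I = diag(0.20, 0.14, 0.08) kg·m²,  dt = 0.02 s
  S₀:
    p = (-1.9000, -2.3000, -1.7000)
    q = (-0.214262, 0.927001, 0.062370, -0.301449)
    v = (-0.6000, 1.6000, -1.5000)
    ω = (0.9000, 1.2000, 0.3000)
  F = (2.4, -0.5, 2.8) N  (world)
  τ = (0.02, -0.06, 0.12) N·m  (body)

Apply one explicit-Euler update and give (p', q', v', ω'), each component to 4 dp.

p' = (-1.9120, -2.2680, -1.7300)
q' = (-0.2224, 0.9288, 0.0543, -0.2915)
v' = (-0.5760, 1.5950, -1.4720)
ω' = (0.9042, 1.1868, 0.3462)

ω×(Iω) gyroscopic = (-0.0216, 0.0324, -0.0648)
(τ − ω×Iω)/I = (0.2080, -0.6600, 2.3100)
new body rate ω' = (0.9042, 1.1868, 0.3462)
q⊗(0,ω) = (-0.8187102, 0.1876140, -0.8065188, 0.9919896)
updated quaternion q' = (-0.2224, 0.9288, 0.0543, -0.2915)
a = (1.2000, -0.2500, 1.4000)
p + v·dt = (-1.9120, -2.2680, -1.7300)
new velocity v' = (-0.5760, 1.5950, -1.4720)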